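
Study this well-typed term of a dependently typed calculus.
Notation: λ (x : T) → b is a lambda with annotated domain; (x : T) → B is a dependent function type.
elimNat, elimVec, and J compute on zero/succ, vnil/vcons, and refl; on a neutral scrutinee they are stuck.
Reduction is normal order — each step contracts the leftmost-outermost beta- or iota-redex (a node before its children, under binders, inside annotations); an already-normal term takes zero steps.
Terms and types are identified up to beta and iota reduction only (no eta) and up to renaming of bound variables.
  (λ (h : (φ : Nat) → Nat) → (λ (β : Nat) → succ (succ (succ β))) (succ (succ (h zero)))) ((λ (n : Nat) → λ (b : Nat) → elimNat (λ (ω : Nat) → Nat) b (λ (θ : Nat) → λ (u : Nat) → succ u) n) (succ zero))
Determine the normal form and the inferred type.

reduced normal form:
  succ (succ (succ (succ (succ (succ zero)))))
inferred type:
  Nat
observation: the term reaches its normal form after 8 normal-order steps.


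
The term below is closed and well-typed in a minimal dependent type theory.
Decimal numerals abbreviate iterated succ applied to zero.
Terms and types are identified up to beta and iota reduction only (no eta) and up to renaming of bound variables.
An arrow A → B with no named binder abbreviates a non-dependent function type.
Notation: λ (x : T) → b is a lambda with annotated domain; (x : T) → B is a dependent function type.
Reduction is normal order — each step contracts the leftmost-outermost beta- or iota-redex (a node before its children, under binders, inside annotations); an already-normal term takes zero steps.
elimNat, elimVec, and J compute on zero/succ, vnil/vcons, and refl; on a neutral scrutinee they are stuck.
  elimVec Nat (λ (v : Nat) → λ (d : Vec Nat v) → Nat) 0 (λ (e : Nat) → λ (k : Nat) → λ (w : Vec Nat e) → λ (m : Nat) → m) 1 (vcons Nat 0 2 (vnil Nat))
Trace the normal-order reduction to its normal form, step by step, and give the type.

normal-order reduction sequence:
  elimVec Nat (λ (v : Nat) → λ (d : Vec Nat v) → Nat) 0 (λ (e : Nat) → λ (k : Nat) → λ (w : Vec Nat e) → λ (m : Nat) → m) 1 (vcons Nat 0 2 (vnil Nat))
  ~> (λ (v : Nat) → λ (d : Nat) → λ (e : Vec Nat v) → λ (k : Nat) → k) 0 2 (vnil Nat) (elimVec Nat (λ (w : Nat) → λ (m : Vec Nat w) → Nat) 0 (λ (ω : Nat) → λ (χ : Nat) → λ (r : Vec Nat ω) → λ (γ : Nat) → γ) 0 (vnil Nat))
  ~> (λ (v : Nat) → λ (d : Vec Nat 0) → λ (e : Nat) → e) 2 (vnil Nat) (elimVec Nat (λ (k : Nat) → λ (w : Vec Nat k) → Nat) 0 (λ (m : Nat) → λ (ω : Nat) → λ (χ : Vec Nat m) → λ (r : Nat) → r) 0 (vnil Nat))
  ~> (λ (v : Vec Nat 0) → λ (d : Nat) → d) (vnil Nat) (elimVec Nat (λ (e : Nat) → λ (k : Vec Nat e) → Nat) 0 (λ (w : Nat) → λ (m : Nat) → λ (ω : Vec Nat w) → λ (χ : Nat) → χ) 0 (vnil Nat))
  ~> (λ (v : Nat) → v) (elimVec Nat (λ (d : Nat) → λ (e : Vec Nat d) → Nat) 0 (λ (k : Nat) → λ (w : Nat) → λ (m : Vec Nat k) → λ (ω : Nat) → ω) 0 (vnil Nat))
  ~> elimVec Nat (λ (v : Nat) → λ (d : Vec Nat v) → Nat) 0 (λ (e : Nat) → λ (k : Nat) → λ (w : Vec Nat e) → λ (m : Nat) → m) 0 (vnil Nat)
  ~> 0
type:
  Nat


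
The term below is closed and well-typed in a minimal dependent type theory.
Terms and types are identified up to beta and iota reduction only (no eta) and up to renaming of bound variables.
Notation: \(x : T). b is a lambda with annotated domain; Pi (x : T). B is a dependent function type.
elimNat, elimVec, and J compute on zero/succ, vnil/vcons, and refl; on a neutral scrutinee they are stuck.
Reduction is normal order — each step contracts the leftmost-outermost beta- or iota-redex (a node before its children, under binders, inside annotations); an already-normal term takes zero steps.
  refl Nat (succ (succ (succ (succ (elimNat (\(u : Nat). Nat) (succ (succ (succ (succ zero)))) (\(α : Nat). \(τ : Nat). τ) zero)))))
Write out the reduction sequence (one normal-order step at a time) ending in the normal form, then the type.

reduction (normal order):
  refl Nat (succ (succ (succ (succ (elimNat (\(u : Nat). Nat) (succ (succ (succ (succ zero)))) (\(α : Nat). \(τ : Nat). τ) zero)))))
  ~> refl Nat (succ (succ (succ (succ (succ (succ (succ (succ zero))))))))
inferred type:
  Eq Nat (succ (succ (succ (succ (succ (succ (succ (succ zero)))))))) (succ (succ (succ (succ (succ (succ (succ (succ zero))))))))


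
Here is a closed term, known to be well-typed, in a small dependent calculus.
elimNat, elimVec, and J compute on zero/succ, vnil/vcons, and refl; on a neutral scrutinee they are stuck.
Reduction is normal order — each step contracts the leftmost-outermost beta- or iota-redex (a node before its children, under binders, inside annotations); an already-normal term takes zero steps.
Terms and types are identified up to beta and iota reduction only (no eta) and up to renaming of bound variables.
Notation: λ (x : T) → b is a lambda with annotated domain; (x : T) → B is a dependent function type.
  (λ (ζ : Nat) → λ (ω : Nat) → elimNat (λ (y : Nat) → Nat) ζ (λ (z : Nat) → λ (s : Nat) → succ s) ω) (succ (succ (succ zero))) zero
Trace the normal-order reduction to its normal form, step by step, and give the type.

normal-order reduction sequence:
  (λ (ζ : Nat) → λ (ω : Nat) → elimNat (λ (y : Nat) → Nat) ζ (λ (z : Nat) → λ (s : Nat) → succ s) ω) (succ (succ (succ zero))) zero
  ~> (λ (ζ : Nat) → elimNat (λ (ω : Nat) → Nat) (succ (succ (succ zero))) (λ (y : Nat) → λ (z : Nat) → succ z) ζ) zero
  ~> elimNat (λ (ζ : Nat) → Nat) (succ (succ (succ zero))) (λ (ω : Nat) → λ (y : Nat) → succ y) zero
  ~> succ (succ (succ zero))
type:
  Nat


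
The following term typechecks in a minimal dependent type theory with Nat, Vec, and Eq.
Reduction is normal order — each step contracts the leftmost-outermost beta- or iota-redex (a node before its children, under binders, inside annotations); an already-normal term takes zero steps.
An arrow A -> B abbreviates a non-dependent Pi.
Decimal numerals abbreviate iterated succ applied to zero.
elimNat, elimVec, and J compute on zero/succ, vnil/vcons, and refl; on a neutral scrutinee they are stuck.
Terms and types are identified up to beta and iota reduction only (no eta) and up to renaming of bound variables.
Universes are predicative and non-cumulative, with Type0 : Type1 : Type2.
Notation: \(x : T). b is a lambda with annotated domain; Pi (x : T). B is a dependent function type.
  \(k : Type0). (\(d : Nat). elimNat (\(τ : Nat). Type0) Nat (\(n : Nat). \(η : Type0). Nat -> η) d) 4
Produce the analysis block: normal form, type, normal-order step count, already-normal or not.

normal form:
  \(k : Type0). Nat -> Nat -> Nat -> Nat -> Nat
inferred type:
  Type0 -> Type0
normal-order step count: 14
started in normal form: no
first contracted redex: a beta-redex


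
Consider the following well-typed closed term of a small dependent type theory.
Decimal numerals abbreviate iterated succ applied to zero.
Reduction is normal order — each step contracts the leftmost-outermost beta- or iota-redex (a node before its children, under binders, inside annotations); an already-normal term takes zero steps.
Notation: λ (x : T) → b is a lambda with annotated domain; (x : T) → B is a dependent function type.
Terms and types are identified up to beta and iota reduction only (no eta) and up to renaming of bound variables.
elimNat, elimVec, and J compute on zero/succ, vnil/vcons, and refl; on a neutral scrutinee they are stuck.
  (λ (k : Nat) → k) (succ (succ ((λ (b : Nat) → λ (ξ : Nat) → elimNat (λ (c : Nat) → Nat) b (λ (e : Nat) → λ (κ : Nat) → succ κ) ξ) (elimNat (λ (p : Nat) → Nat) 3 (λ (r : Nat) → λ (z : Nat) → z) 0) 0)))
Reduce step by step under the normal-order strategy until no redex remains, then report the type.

normal-order reduction:
  (λ (k : Nat) → k) (succ (succ ((λ (b : Nat) → λ (ξ : Nat) → elimNat (λ (c : Nat) → Nat) b (λ (e : Nat) → λ (κ : Nat) → succ κ) ξ) (elimNat (λ (p : Nat) → Nat) 3 (λ (r : Nat) → λ (z : Nat) → z) 0) 0)))
  ~> succ (succ ((λ (k : Nat) → λ (b : Nat) → elimNat (λ (ξ : Nat) → Nat) k (λ (c : Nat) → λ (e : Nat) → succ e) b) (elimNat (λ (κ : Nat) → Nat) 3 (λ (p : Nat) → λ (r : Nat) → r) 0) 0))
  ~> succ (succ ((λ (k : Nat) → elimNat (λ (b : Nat) → Nat) (elimNat (λ (ξ : Nat) → Nat) 3 (λ (c : Nat) → λ (e : Nat) → e) 0) (λ (κ : Nat) → λ (p : Nat) → succ p) k) 0))
  ~> succ (succ (elimNat (λ (k : Nat) → Nat) (elimNat (λ (b : Nat) → Nat) 3 (λ (ξ : Nat) → λ (c : Nat) → c) 0) (λ (e : Nat) → λ (κ : Nat) → succ κ) 0))
  ~> succ (succ (elimNat (λ (k : Nat) → Nat) 3 (λ (b : Nat) → λ (ξ : Nat) → ξ) 0))
  ~> 5
the term's type:
  Nat


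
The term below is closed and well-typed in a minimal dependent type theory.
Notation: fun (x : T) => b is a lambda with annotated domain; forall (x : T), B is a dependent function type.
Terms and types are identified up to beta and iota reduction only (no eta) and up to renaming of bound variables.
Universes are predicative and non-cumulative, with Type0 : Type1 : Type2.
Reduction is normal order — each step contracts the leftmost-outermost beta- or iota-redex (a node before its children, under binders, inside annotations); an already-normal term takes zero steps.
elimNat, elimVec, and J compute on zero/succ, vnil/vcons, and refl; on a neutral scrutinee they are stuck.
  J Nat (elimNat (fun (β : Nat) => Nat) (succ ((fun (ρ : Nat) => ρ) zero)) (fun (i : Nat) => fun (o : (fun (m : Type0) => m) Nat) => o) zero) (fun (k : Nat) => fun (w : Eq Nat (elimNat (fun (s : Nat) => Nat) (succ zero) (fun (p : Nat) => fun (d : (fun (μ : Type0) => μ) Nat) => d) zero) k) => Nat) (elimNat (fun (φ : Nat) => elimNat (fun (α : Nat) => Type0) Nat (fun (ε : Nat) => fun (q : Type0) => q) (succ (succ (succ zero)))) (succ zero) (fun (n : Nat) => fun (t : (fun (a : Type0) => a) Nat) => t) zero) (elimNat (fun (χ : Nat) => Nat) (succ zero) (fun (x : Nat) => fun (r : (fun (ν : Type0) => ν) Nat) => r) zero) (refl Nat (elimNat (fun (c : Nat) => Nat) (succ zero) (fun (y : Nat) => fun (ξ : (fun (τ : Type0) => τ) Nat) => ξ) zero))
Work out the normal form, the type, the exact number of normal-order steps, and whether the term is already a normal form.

resulting normal form:
  succ zero
the term's type:
  Nat
steps to reach normal form (normal order): 2
started in normal form: no
first contracted redex: a J iota-redex


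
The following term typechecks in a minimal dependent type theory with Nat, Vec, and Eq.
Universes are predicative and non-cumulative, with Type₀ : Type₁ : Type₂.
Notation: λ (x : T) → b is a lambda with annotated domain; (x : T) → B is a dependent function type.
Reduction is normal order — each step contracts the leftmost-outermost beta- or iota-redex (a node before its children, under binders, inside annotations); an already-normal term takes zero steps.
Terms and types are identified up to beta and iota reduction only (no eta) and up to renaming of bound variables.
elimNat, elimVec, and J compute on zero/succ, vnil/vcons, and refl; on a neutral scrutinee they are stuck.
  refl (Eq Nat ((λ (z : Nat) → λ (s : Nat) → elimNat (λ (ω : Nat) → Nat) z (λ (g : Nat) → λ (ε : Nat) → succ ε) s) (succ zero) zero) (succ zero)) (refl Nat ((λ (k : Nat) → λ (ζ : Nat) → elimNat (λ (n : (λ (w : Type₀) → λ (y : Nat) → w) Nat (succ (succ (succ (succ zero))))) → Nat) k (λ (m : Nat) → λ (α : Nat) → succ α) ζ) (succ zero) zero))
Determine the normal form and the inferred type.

resulting normal form:
  refl (Eq Nat (succ zero) (succ zero)) (refl Nat (succ zero))
type:
  Eq (Eq Nat (succ zero) (succ zero)) (refl Nat (succ zero)) (refl Nat (succ zero))


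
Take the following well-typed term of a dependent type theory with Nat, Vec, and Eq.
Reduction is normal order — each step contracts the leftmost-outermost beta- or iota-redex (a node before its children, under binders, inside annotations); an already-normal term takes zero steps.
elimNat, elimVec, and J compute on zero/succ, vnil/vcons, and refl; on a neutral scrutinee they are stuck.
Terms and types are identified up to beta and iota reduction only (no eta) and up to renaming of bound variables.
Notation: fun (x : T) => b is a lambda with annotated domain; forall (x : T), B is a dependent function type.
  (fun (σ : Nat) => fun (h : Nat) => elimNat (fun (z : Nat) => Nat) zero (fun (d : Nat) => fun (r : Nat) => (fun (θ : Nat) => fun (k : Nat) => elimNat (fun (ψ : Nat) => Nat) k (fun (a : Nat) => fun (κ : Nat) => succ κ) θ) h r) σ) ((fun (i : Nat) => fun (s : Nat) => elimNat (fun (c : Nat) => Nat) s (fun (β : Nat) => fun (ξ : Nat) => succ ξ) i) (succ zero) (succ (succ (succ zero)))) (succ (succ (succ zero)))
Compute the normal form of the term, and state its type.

normal form:
  succ (succ (succ (succ (succ (succ (succ (succ (succ (succ (succ (succ zero)))))))))))
type:
  Nat


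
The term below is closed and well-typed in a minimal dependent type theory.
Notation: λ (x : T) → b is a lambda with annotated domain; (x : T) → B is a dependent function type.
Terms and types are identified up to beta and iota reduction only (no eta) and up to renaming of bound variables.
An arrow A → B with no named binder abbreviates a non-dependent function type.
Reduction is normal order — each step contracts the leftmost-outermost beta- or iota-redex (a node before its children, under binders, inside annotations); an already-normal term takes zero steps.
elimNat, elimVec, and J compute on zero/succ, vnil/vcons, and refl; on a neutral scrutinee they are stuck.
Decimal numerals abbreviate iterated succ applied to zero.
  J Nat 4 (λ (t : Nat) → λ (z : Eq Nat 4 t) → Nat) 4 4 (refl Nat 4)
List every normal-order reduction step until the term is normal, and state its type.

reduction (normal order):
  J Nat 4 (λ (t : Nat) → λ (z : Eq Nat 4 t) → Nat) 4 4 (refl Nat 4)
  ~> 4
type:
  Nat


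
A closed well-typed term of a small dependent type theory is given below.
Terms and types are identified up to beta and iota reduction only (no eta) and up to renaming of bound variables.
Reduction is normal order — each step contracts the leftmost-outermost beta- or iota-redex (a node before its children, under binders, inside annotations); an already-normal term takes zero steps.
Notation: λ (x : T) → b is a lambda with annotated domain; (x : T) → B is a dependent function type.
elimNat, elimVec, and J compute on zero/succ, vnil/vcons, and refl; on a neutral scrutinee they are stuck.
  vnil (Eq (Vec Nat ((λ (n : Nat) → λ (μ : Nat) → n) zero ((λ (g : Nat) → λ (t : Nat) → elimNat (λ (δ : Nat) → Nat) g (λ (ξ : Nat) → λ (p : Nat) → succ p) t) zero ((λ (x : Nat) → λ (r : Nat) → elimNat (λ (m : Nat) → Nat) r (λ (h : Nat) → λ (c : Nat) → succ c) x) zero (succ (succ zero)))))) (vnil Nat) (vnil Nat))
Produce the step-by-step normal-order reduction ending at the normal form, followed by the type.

reduction (normal order):
  vnil (Eq (Vec Nat ((λ (n : Nat) → λ (μ : Nat) → n) zero ((λ (g : Nat) → λ (t : Nat) → elimNat (λ (δ : Nat) → Nat) g (λ (ξ : Nat) → λ (p : Nat) → succ p) t) zero ((λ (x : Nat) → λ (r : Nat) → elimNat (λ (m : Nat) → Nat) r (λ (h : Nat) → λ (c : Nat) → succ c) x) zero (succ (succ zero)))))) (vnil Nat) (vnil Nat))
  ~> vnil (Eq (Vec Nat ((λ (n : Nat) → zero) ((λ (μ : Nat) → λ (g : Nat) → elimNat (λ (t : Nat) → Nat) μ (λ (δ : Nat) → λ (ξ : Nat) → succ ξ) g) zero ((λ (p : Nat) → λ (x : Nat) → elimNat (λ (r : Nat) → Nat) x (λ (m : Nat) → λ (h : Nat) → succ h) p) zero (succ (succ zero)))))) (vnil Nat) (vnil Nat))
  ~> vnil (Eq (Vec Nat zero) (vnil Nat) (vnil Nat))
type:
  Vec (Eq (Vec Nat zero) (vnil Nat) (vnil Nat)) zero


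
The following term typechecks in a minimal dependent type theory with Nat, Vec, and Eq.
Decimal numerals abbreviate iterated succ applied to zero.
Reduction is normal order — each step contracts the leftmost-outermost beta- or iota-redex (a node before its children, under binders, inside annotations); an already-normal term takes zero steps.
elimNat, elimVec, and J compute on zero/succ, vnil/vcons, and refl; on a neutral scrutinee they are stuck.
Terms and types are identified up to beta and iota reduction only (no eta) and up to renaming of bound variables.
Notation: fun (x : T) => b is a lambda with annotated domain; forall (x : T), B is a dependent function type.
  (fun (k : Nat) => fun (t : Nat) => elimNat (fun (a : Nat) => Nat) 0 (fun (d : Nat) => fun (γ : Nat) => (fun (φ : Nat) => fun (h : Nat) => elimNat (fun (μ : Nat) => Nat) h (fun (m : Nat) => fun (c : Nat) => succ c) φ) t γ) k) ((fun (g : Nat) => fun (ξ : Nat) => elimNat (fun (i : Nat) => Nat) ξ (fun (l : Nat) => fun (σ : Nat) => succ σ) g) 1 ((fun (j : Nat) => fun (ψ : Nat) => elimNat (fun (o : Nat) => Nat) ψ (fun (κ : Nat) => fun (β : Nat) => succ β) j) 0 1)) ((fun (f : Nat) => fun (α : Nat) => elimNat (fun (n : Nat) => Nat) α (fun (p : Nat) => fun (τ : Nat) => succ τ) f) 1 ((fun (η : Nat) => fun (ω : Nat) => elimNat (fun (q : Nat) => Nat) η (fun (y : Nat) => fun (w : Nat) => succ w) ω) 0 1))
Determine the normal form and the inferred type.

resulting normal form:
  4
inferred type:
  Nat


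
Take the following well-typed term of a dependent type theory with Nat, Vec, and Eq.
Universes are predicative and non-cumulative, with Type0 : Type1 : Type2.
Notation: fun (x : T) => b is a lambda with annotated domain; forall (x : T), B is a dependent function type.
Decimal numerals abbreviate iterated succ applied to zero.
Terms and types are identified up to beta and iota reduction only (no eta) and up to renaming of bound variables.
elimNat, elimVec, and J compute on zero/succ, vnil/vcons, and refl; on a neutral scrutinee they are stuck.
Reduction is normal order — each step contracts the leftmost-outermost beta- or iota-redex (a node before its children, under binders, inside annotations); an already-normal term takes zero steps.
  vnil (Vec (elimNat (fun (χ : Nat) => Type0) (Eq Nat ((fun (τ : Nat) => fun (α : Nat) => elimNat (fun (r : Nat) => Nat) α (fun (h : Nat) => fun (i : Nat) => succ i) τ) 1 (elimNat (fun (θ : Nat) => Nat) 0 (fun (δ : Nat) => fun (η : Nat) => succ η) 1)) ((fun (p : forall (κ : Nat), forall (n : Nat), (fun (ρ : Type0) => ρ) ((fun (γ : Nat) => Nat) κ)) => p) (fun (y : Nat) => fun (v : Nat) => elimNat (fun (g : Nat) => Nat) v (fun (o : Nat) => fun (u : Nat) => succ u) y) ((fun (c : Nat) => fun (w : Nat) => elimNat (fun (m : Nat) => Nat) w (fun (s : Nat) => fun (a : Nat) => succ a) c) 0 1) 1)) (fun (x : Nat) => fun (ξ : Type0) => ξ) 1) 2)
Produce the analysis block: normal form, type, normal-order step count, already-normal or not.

resulting normal form:
  vnil (Vec (Eq Nat 2 2) 2)
the term's type:
  Vec (Vec (Eq Nat 2 2) 2) 0
steps to reach normal form (normal order): 24
already normal: no
first contracted redex: an elimNat iota-redex


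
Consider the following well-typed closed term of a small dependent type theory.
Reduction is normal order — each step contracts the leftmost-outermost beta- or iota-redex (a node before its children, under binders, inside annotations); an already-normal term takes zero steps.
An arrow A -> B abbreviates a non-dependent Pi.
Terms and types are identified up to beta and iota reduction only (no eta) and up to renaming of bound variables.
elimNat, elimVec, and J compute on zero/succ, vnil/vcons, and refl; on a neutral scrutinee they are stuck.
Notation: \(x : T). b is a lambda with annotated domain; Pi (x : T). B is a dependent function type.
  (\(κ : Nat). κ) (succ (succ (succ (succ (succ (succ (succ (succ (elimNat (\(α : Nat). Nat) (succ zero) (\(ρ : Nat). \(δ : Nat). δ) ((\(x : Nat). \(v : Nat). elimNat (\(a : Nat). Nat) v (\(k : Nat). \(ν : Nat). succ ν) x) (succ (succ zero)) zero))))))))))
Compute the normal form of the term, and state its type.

reduced normal form:
  succ (succ (succ (succ (succ (succ (succ (succ (succ zero))))))))
inferred type:
  Nat


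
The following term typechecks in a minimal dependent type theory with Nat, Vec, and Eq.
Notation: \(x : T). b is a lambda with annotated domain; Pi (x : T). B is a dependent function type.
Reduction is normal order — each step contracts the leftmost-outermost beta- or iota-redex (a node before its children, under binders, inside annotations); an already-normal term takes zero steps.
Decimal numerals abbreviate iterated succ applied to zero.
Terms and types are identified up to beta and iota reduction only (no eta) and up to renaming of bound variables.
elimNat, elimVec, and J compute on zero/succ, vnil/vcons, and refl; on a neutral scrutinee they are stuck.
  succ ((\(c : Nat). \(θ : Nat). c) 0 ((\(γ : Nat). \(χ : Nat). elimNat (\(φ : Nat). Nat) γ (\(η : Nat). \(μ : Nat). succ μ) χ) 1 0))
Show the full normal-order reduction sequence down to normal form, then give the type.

reduction (normal order):
  succ ((\(c : Nat). \(θ : Nat). c) 0 ((\(γ : Nat). \(χ : Nat). elimNat (\(φ : Nat). Nat) γ (\(η : Nat). \(μ : Nat). succ μ) χ) 1 0))
  ~> succ ((\(c : Nat). 0) ((\(θ : Nat). \(γ : Nat). elimNat (\(χ : Nat). Nat) θ (\(φ : Nat). \(η : Nat). succ η) γ) 1 0))
  ~> 1
the term's type:
  Nat


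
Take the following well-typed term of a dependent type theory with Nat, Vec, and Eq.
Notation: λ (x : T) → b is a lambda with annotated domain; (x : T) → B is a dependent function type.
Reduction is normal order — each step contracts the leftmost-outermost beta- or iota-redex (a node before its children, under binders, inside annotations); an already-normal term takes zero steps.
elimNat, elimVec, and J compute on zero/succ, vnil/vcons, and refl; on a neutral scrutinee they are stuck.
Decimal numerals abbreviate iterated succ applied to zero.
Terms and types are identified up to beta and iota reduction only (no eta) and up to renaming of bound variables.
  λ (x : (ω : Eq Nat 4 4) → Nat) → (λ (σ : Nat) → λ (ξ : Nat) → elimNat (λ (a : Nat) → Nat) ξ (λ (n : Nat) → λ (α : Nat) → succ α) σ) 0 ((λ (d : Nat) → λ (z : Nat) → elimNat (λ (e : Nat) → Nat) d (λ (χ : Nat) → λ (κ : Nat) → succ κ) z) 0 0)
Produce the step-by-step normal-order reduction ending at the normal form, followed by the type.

normal-order reduction sequence:
  λ (x : (ω : Eq Nat 4 4) → Nat) → (λ (σ : Nat) → λ (ξ : Nat) → elimNat (λ (a : Nat) → Nat) ξ (λ (n : Nat) → λ (α : Nat) → succ α) σ) 0 ((λ (d : Nat) → λ (z : Nat) → elimNat (λ (e : Nat) → Nat) d (λ (χ : Nat) → λ (κ : Nat) → succ κ) z) 0 0)
  ~> λ (x : (ω : Eq Nat 4 4) → Nat) → (λ (σ : Nat) → elimNat (λ (ξ : Nat) → Nat) σ (λ (a : Nat) → λ (n : Nat) → succ n) 0) ((λ (α : Nat) → λ (d : Nat) → elimNat (λ (z : Nat) → Nat) α (λ (e : Nat) → λ (χ : Nat) → succ χ) d) 0 0)
  ~> λ (x : (ω : Eq Nat 4 4) → Nat) → elimNat (λ (σ : Nat) → Nat) ((λ (ξ : Nat) → λ (a : Nat) → elimNat (λ (n : Nat) → Nat) ξ (λ (α : Nat) → λ (d : Nat) → succ d) a) 0 0) (λ (z : Nat) → λ (e : Nat) → succ e) 0
  ~> λ (x : (ω : Eq Nat 4 4) → Nat) → (λ (σ : Nat) → λ (ξ : Nat) → elimNat (λ (a : Nat) → Nat) σ (λ (n : Nat) → λ (α : Nat) → succ α) ξ) 0 0
  ~> λ (x : (ω : Eq Nat 4 4) → Nat) → (λ (σ : Nat) → elimNat (λ (ξ : Nat) → Nat) 0 (λ (a : Nat) → λ (n : Nat) → succ n) σ) 0
  ~> λ (x : (ω : Eq Nat 4 4) → Nat) → elimNat (λ (σ : Nat) → Nat) 0 (λ (ξ : Nat) → λ (a : Nat) → succ a) 0
  ~> λ (x : (ω : Eq Nat 4 4) → Nat) → 0
the term's type:
  (x : (ω : Eq Nat 4 4) → Nat) → Nat


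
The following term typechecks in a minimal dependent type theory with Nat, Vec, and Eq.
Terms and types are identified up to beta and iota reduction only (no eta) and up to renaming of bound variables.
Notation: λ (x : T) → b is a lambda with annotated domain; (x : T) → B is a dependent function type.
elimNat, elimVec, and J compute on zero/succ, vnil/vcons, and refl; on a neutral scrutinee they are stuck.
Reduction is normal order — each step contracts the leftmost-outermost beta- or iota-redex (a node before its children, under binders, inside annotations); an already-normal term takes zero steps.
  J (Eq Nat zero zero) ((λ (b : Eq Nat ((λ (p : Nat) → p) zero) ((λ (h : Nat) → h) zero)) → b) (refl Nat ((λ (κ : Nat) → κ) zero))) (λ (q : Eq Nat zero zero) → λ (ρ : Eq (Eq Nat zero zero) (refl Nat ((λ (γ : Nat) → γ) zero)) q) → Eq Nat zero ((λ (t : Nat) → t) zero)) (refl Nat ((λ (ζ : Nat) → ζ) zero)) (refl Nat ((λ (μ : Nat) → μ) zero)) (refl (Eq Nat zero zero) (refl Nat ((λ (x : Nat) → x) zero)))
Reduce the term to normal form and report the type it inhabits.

reduced normal form:
  refl Nat zero
the term's type:
  Eq Nat zero zero


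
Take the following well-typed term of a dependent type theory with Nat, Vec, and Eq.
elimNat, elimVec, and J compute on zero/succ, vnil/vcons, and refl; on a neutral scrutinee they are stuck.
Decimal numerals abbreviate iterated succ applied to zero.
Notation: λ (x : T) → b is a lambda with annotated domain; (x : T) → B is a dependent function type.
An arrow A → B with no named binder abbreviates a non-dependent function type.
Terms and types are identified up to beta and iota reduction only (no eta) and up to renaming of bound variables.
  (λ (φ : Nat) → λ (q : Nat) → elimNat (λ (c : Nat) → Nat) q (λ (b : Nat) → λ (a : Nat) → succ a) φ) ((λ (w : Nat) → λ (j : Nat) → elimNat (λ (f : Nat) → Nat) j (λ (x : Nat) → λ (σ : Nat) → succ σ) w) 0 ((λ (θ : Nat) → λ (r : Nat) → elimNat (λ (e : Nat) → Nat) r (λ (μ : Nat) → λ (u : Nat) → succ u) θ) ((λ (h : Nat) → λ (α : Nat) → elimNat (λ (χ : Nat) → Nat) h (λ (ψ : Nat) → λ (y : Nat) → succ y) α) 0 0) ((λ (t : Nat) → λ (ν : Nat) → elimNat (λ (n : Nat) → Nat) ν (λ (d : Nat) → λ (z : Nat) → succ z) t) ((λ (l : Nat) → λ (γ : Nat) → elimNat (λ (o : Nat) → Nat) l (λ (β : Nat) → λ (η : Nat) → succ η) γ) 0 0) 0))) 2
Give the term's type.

the term's type:
  Nat


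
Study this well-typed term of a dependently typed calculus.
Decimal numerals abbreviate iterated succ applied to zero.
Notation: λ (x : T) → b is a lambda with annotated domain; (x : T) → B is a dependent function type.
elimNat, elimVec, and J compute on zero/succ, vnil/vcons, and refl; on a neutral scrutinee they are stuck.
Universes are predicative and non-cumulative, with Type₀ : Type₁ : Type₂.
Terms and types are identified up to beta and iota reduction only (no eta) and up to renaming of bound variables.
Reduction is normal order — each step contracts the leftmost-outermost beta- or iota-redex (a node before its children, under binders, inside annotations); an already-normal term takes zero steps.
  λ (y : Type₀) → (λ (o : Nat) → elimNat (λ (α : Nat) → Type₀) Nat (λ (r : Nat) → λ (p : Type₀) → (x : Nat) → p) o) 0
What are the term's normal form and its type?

resulting normal form:
  λ (y : Type₀) → Nat
inferred type:
  (y : Type₀) → Type₀
observation: the term reaches its normal form after 2 normal-order steps.


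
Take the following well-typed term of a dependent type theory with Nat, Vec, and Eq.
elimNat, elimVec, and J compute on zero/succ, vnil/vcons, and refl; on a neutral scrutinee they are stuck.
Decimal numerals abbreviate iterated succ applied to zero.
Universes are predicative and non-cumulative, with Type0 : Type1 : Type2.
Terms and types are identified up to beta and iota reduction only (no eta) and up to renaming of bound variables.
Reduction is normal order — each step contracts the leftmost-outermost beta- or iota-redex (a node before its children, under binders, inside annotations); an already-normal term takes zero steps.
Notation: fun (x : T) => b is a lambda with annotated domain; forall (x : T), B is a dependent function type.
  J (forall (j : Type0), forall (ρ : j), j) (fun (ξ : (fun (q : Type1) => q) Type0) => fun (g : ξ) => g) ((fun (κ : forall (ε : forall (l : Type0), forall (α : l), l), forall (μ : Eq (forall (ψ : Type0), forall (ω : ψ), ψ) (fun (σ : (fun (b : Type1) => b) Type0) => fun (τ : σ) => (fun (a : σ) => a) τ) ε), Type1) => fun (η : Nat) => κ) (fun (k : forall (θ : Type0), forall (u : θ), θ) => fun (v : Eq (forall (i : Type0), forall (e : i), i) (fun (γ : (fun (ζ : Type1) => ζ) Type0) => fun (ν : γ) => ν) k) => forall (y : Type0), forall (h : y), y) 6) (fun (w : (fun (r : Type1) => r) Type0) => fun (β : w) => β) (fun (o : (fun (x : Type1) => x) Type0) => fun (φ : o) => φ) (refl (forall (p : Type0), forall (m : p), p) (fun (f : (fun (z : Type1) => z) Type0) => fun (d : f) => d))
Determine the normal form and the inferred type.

reduced normal form:
  fun (j : Type0) => fun (ρ : j) => ρ
the term's type:
  forall (j : Type0), forall (ρ : j), j
observation: 2 normal-order steps normalize the term, beginning with a J iota-redex.


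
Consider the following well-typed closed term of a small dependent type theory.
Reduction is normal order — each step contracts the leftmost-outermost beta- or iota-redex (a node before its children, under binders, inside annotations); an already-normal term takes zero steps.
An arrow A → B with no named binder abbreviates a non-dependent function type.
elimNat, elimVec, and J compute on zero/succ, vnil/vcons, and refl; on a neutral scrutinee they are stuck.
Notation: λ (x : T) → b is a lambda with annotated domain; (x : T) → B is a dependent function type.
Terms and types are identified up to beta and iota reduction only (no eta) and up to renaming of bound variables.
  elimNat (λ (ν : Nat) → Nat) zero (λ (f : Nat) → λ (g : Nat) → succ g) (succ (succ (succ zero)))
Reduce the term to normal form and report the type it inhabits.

reduced normal form:
  succ (succ (succ zero))
inferred type:
  Nat


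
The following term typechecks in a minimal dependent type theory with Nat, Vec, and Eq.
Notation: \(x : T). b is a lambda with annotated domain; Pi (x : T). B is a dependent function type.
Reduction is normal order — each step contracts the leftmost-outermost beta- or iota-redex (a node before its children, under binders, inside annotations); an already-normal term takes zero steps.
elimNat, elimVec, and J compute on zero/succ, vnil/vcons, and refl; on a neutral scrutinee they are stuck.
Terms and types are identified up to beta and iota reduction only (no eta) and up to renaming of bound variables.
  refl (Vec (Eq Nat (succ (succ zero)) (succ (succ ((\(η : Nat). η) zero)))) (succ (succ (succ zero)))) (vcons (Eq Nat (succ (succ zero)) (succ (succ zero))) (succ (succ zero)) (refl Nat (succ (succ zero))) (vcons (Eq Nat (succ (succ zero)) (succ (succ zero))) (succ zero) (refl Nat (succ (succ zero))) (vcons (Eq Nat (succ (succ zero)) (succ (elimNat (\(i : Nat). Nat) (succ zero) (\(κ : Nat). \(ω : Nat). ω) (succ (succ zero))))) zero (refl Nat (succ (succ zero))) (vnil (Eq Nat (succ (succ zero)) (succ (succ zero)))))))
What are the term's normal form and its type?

normal form:
  refl (Vec (Eq Nat (succ (succ zero)) (succ (succ zero))) (succ (succ (succ zero)))) (vcons (Eq Nat (succ (succ zero)) (succ (succ zero))) (succ (succ zero)) (refl Nat (succ (succ zero))) (vcons (Eq Nat (succ (succ zero)) (succ (succ zero))) (succ zero) (refl Nat (succ (succ zero))) (vcons (Eq Nat (succ (succ zero)) (succ (succ zero))) zero (refl Nat (succ (succ zero))) (vnil (Eq Nat (succ (succ zero)) (succ (succ zero)))))))
inferred type:
  Eq (Vec (Eq Nat (succ (succ zero)) (succ (succ zero))) (succ (succ (succ zero)))) (vcons (Eq Nat (succ (succ zero)) (succ (succ zero))) (succ (succ zero)) (refl Nat (succ (succ zero))) (vcons (Eq Nat (succ (succ zero)) (succ (succ zero))) (succ zero) (refl Nat (succ (succ zero))) (vcons (Eq Nat (succ (succ zero)) (succ (succ zero))) zero (refl Nat (succ (succ zero))) (vnil (Eq Nat (succ (succ zero)) (succ (succ zero))))))) (vcons (Eq Nat (succ (succ zero)) (succ (succ zero))) (succ (succ zero)) (refl Nat (succ (succ zero))) (vcons (Eq Nat (succ (succ zero)) (succ (succ zero))) (succ zero) (refl Nat (succ (succ zero))) (vcons (Eq Nat (succ (succ zero)) (succ (succ zero))) zero (refl Nat (succ (succ zero))) (vnil (Eq Nat (succ (succ zero)) (succ (succ zero)))))))


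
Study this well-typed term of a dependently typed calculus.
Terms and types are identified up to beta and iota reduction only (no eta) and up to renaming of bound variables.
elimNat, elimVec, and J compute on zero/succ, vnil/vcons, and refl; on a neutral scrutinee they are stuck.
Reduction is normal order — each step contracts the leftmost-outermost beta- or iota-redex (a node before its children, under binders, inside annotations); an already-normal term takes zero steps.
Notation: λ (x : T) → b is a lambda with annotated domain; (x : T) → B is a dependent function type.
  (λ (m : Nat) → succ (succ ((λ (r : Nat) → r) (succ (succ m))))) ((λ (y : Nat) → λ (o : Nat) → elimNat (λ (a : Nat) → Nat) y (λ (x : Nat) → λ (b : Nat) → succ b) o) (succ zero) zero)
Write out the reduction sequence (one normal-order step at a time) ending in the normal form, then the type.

normal-order reduction sequence:
  (λ (m : Nat) → succ (succ ((λ (r : Nat) → r) (succ (succ m))))) ((λ (y : Nat) → λ (o : Nat) → elimNat (λ (a : Nat) → Nat) y (λ (x : Nat) → λ (b : Nat) → succ b) o) (succ zero) zero)
  ~> succ (succ ((λ (m : Nat) → m) (succ (succ ((λ (r : Nat) → λ (y : Nat) → elimNat (λ (o : Nat) → Nat) r (λ (a : Nat) → λ (x : Nat) → succ x) y) (succ zero) zero)))))
  ~> succ (succ (succ (succ ((λ (m : Nat) → λ (r : Nat) → elimNat (λ (y : Nat) → Nat) m (λ (o : Nat) → λ (a : Nat) → succ a) r) (succ zero) zero))))
  ~> succ (succ (succ (succ ((λ (m : Nat) → elimNat (λ (r : Nat) → Nat) (succ zero) (λ (y : Nat) → λ (o : Nat) → succ o) m) zero))))
  ~> succ (succ (succ (succ (elimNat (λ (m : Nat) → Nat) (succ zero) (λ (r : Nat) → λ (y : Nat) → succ y) zero))))
  ~> succ (succ (succ (succ (succ zero))))
type:
  Nat


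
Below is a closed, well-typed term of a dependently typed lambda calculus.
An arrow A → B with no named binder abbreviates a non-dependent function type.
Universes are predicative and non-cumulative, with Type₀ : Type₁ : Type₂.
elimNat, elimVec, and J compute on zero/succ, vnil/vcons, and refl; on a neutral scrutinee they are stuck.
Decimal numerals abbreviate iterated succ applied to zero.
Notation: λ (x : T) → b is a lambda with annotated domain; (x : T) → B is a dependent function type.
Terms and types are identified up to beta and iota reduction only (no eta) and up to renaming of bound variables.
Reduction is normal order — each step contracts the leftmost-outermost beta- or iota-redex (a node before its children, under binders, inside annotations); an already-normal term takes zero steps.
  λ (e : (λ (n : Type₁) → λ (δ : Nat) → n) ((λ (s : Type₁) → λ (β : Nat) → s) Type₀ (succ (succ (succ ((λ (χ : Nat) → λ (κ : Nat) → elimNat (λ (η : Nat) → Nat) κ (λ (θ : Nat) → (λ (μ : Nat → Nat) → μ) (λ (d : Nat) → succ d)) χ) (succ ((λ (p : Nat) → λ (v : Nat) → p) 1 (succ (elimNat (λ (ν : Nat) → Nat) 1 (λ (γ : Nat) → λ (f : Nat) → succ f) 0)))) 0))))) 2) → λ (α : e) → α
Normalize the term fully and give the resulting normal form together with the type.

resulting normal form:
  λ (e : Type₀) → λ (n : e) → n
type:
  (e : Type₀) → e → e


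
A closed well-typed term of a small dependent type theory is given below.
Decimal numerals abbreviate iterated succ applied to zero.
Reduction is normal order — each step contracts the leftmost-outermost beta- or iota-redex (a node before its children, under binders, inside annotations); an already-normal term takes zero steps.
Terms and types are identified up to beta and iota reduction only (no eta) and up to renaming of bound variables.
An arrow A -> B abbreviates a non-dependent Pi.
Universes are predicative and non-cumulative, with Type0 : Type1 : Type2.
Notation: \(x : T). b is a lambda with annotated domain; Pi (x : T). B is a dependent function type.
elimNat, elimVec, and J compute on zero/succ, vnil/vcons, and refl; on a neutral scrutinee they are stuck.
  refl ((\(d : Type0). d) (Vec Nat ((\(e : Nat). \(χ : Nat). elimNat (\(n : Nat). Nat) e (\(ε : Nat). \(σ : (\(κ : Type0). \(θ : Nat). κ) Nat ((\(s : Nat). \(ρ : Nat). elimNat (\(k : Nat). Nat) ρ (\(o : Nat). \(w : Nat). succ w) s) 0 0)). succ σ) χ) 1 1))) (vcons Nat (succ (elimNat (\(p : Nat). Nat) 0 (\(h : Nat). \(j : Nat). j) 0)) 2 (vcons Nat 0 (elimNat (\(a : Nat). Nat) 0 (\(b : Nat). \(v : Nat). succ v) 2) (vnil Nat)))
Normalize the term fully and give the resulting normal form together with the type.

normal form:
  refl (Vec Nat 2) (vcons Nat 1 2 (vcons Nat 0 2 (vnil Nat)))
type:
  Eq (Vec Nat 2) (vcons Nat 1 2 (vcons Nat 0 2 (vnil Nat))) (vcons Nat 1 2 (vcons Nat 0 2 (vnil Nat)))


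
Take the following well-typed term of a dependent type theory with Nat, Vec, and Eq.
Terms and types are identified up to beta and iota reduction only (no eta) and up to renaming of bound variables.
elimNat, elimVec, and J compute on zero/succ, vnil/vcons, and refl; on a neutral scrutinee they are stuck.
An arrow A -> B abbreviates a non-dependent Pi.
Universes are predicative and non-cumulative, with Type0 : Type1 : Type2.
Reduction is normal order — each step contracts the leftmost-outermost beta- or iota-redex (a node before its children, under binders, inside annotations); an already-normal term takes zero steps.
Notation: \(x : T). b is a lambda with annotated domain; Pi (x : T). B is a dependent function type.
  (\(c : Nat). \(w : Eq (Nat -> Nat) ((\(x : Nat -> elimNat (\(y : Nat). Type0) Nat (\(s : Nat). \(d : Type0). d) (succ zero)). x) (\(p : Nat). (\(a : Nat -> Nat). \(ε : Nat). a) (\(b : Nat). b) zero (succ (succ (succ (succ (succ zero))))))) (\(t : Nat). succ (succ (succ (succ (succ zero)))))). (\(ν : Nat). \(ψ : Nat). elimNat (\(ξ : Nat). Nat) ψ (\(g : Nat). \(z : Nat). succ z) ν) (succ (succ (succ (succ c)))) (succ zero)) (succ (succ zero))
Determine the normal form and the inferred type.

normal form:
  \(c : Eq (Nat -> Nat) (\(w : Nat). succ (succ (succ (succ (succ zero))))) (\(x : Nat). succ (succ (succ (succ (succ zero)))))). succ (succ (succ (succ (succ (succ (succ zero))))))
inferred type:
  Eq (Nat -> Nat) (\(c : Nat). succ (succ (succ (succ (succ zero))))) (\(w : Nat). succ (succ (succ (succ (succ zero))))) -> Nat


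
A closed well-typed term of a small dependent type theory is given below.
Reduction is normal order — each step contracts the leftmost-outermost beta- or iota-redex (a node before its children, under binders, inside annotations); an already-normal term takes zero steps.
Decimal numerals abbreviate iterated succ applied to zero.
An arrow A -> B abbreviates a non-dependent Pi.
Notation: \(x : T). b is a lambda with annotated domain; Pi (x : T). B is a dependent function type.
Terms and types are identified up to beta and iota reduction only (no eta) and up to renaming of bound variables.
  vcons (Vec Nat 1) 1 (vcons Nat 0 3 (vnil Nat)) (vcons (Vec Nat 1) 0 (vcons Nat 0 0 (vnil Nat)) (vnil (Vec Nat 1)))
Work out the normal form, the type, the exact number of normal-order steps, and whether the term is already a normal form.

reduced normal form:
  vcons (Vec Nat 1) 1 (vcons Nat 0 3 (vnil Nat)) (vcons (Vec Nat 1) 0 (vcons Nat 0 0 (vnil Nat)) (vnil (Vec Nat 1)))
the term's type:
  Vec (Vec Nat 1) 2
normal-order step count: 0
term was already normal: yes


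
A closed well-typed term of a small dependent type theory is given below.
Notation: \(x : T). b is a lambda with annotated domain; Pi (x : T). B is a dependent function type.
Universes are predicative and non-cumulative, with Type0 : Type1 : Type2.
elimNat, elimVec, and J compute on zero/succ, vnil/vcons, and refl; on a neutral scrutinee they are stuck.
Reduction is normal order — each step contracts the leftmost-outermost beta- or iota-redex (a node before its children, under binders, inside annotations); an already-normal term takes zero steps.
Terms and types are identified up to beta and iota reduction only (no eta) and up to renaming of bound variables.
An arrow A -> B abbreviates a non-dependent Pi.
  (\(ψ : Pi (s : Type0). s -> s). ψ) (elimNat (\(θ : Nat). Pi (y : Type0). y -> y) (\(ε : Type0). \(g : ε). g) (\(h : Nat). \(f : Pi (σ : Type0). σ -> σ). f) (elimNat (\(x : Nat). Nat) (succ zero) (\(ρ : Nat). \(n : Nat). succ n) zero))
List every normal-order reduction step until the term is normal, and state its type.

normal-order reduction sequence:
  (\(ψ : Pi (s : Type0). s -> s). ψ) (elimNat (\(θ : Nat). Pi (y : Type0). y -> y) (\(ε : Type0). \(g : ε). g) (\(h : Nat). \(f : Pi (σ : Type0). σ -> σ). f) (elimNat (\(x : Nat). Nat) (succ zero) (\(ρ : Nat). \(n : Nat). succ n) zero))
  ~> elimNat (\(ψ : Nat). Pi (s : Type0). s -> s) (\(θ : Type0). \(y : θ). y) (\(ε : Nat). \(g : Pi (h : Type0). h -> h). g) (elimNat (\(f : Nat). Nat) (succ zero) (\(σ : Nat). \(x : Nat). succ x) zero)
  ~> elimNat (\(ψ : Nat). Pi (s : Type0). s -> s) (\(θ : Type0). \(y : θ). y) (\(ε : Nat). \(g : Pi (h : Type0). h -> h). g) (succ zero)
  ~> (\(ψ : Nat). \(s : Pi (θ : Type0). θ -> θ). s) zero (elimNat (\(y : Nat). Pi (ε : Type0). ε -> ε) (\(g : Type0). \(h : g). h) (\(f : Nat). \(σ : Pi (x : Type0). x -> x). σ) zero)
  ~> (\(ψ : Pi (s : Type0). s -> s). ψ) (elimNat (\(θ : Nat). Pi (y : Type0). y -> y) (\(ε : Type0). \(g : ε). g) (\(h : Nat). \(f : Pi (σ : Type0). σ -> σ). f) zero)
  ~> elimNat (\(ψ : Nat). Pi (s : Type0). s -> s) (\(θ : Type0). \(y : θ). y) (\(ε : Nat). \(g : Pi (h : Type0). h -> h). g) zero
  ~> \(ψ : Type0). \(s : ψ). s
the term's type:
  Pi (ψ : Type0). ψ -> ψ
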